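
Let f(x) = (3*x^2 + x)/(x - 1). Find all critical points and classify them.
f'(x) = (3*x^2 - 6*x - 1)/(x^2 - 2*x + 1)

Solve f'(x) = 0:
  f'(x) = (3*x^2 - 6*x - 1)/(x - 1)^2; the denominator is positive wherever f is defined, so f'(x) = 0 ⇔ 3*x^2 - 6*x - 1 = 0.
  3*x^2 - 6*x - 1 = 0 has no rational roots; quadratic formula: x = (6 ± √48)/6.
  ⇒ x = 1 - 2*sqrt(3)/3 ≈ -0.1547, 1 + 2*sqrt(3)/3 ≈ 2.1547

f''(x) = 8/(x^3 - 3*x^2 + 3*x - 1)
Second-derivative test at each critical point:
  f''(-0.1547) = -5.1962 < 0 → local maximum
  f''(2.1547) = 5.1962 > 0 → local minimum

Critical points: x = 1 - 2*sqrt(3)/3 ≈ -0.1547 (local maximum); x = 1 + 2*sqrt(3)/3 ≈ 2.1547 (local minimum)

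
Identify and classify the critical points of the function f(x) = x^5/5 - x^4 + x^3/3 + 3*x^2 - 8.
f'(x) = x*(x^3 - 4*x^2 + x + 6)

Solve f'(x) = 0:
  Factor: x^4 - 4*x^3 + x^2 + 6*x = x*(x - 3)*(x - 2)*(x + 1) = 0.
  ⇒ x = -1, 0, 2, 3

f''(x) = 4*x^3 - 12*x^2 + 2*x + 6
Second-derivative test at each critical point:
  f''(-1) = -12 < 0 → local maximum
  f''(0) = 6 > 0 → local minimum
  f''(2) = -6 < 0 → local maximum
  f''(3) = 12 > 0 → local minimum

Critical points: x = -1 (local maximum); x = 0 (local minimum); x = 2 (local maximum); x = 3 (local minimum)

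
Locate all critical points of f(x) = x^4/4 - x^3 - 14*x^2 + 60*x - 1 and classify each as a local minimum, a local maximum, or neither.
f'(x) = x^3 - 3*x^2 - 28*x + 60

Solve f'(x) = 0:
  Factor: x^3 - 3*x^2 - 28*x + 60 = (x - 6)*(x - 2)*(x + 5) = 0.
  ⇒ x = -5, 2, 6

f''(x) = 3*x^2 - 6*x - 28
Second-derivative test at each critical point:
  f''(-5) = 77 > 0 → local minimum
  f''(2) = -28 < 0 → local maximum
  f''(6) = 44 > 0 → local minimum

Critical points: x = -5 (local minimum); x = 2 (local maximum); x = 6 (local minimum)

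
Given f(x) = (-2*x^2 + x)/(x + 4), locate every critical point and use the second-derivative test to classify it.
f'(x) = 2*(-x^2 - 8*x + 2)/(x^2 + 8*x + 16)

Solve f'(x) = 0:
  f'(x) = -2*(x^2 + 8*x - 2)/(x + 4)^2; the denominator is positive wherever f is defined, so f'(x) = 0 ⇔ -2*x^2 - 16*x + 4 = 0.
  Factor: -2*x^2 - 16*x + 4 = -2*(x^2 + 8*x - 2); x^2 + 8*x - 2 = 0 has no rational roots; quadratic formula: x = (-8 ± √72)/2.
  ⇒ x = -3*sqrt(2) - 4 ≈ -8.2426, -4 + 3*sqrt(2) ≈ 0.2426

f''(x) = -72/(x^3 + 12*x^2 + 48*x + 64)
Second-derivative test at each critical point:
  f''(-8.2426) = 0.9428 > 0 → local minimum
  f''(0.2426) = -0.9428 < 0 → local maximum

Critical points: x = -3*sqrt(2) - 4 ≈ -8.2426 (local minimum); x = -4 + 3*sqrt(2) ≈ 0.2426 (local maximum)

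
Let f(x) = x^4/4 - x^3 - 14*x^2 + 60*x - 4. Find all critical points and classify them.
f'(x) = x^3 - 3*x^2 - 28*x + 60

Solve f'(x) = 0:
  Factor: x^3 - 3*x^2 - 28*x + 60 = (x - 6)*(x - 2)*(x + 5) = 0.
  ⇒ x = -5, 2, 6

f''(x) = 3*x^2 - 6*x - 28
Second-derivative test at each critical point:
  f''(-5) = 77 > 0 → local minimum
  f''(2) = -28 < 0 → local maximum
  f''(6) = 44 > 0 → local minimum

Critical points: x = -5 (local minimum); x = 2 (local maximum); x = 6 (local minimum)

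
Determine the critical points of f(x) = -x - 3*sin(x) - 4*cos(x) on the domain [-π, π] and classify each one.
f'(x) = 4*sin(x) - 3*cos(x) - 1

Solve f'(x) = 0 on [-π, π]:
  f'(x) = 0 ⇔ 4*sin(x) - 3*cos(x) = 1. Write the left side as R·cos(x + φ) with R = √((-3)² + (-4)²) = 5, cos φ = -3/5, sin φ = -4/5; then cos(x + φ) = 1/5. Solve for x and keep the solutions lying in [-π, π].
  ⇒ x = -pi + atan((4 - 6*sqrt(6))/(-8*sqrt(6) - 3)) ≈ -2.6994, atan((4 + 6*sqrt(6))/(-3 + 8*sqrt(6))) ≈ 0.8449

f''(x) = 3*sin(x) + 4*cos(x)
Second-derivative test at each critical point:
  f''(-2.6994) = -4.8990 < 0 → local maximum
  f''(0.8449) = 4.8990 > 0 → local minimum

Critical points: x = -pi + atan((4 - 6*sqrt(6))/(-8*sqrt(6) - 3)) ≈ -2.6994 (local maximum); x = atan((4 + 6*sqrt(6))/(-3 + 8*sqrt(6))) ≈ 0.8449 (local minimum)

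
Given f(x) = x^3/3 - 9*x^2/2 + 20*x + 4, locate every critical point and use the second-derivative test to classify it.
f'(x) = x^2 - 9*x + 20

Solve f'(x) = 0:
  Factor: x^2 - 9*x + 20 = (x - 5)*(x - 4) = 0.
  ⇒ x = 4, 5

f''(x) = 2*x - 9
Second-derivative test at each critical point:
  f''(4) = -1 < 0 → local maximum
  f''(5) = 1 > 0 → local minimum

Critical points: x = 4 (local maximum); x = 5 (local minimum)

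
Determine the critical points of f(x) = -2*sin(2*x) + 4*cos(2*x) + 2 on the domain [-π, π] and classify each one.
f'(x) = -8*sin(2*x) - 4*cos(2*x)

Solve f'(x) = 0 on [-π, π]:
  f'(x) = 0 ⇔ -2*cos(2*x) = 4*sin(2*x) ⇔ tan(2*x) = -1/2, i.e. 2*x = arctan(-1/2) + nπ; keep the solutions lying in [-π, π].
  ⇒ x = -pi/2 - atan(1/2)/2 ≈ -1.8026, -atan(1/2)/2 ≈ -0.2318, -atan(1/2)/2 + pi/2 ≈ 1.3390, pi - atan(1/2)/2 ≈ 2.9098

f''(x) = 8*sin(2*x) - 16*cos(2*x)
Second-derivative test at each critical point:
  f''(-1.8026) = 17.8885 > 0 → local minimum
  f''(-0.2318) = -17.8885 < 0 → local maximum
  f''(1.3390) = 17.8885 > 0 → local minimum
  f''(2.9098) = -17.8885 < 0 → local maximum

Critical points: x = -pi/2 - atan(1/2)/2 ≈ -1.8026 (local minimum); x = -atan(1/2)/2 ≈ -0.2318 (local maximum); x = -atan(1/2)/2 + pi/2 ≈ 1.3390 (local minimum); x = pi - atan(1/2)/2 ≈ 2.9098 (local maximum)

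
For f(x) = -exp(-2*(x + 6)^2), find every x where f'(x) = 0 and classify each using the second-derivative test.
f'(x) = 4*(x + 6)*exp(-2*(x + 6)^2)

Solve f'(x) = 0:
  f'(x) = (4*x + 24)·exp(-2*(x + 6)^2) and exp(-2*(x + 6)^2) > 0 for every x, so f'(x) = 0 ⇔ 4*x + 24 = 0.
  Factor: 4*x + 24 = 4*(x + 6) = 0.
  ⇒ x = -6

f''(x) = 4*(1 - 4*(x + 6)^2)*exp(-2*(x + 6)^2)
Second-derivative test at each critical point:
  f''(-6) = 4 > 0 → local minimum

Critical points: x = -6 (local minimum)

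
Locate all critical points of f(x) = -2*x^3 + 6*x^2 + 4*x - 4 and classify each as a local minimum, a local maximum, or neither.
f'(x) = -6*x^2 + 12*x + 4

Solve f'(x) = 0:
  Factor: -6*x^2 + 12*x + 4 = -2*(3*x^2 - 6*x - 2); 3*x^2 - 6*x - 2 = 0 has no rational roots; quadratic formula: x = (6 ± √60)/6.
  ⇒ x = 1 - sqrt(15)/3 ≈ -0.2910, 1 + sqrt(15)/3 ≈ 2.2910

f''(x) = 12 - 12*x
Second-derivative test at each critical point:
  f''(-0.2910) = 15.4919 > 0 → local minimum
  f''(2.2910) = -15.4919 < 0 → local maximum

Critical points: x = 1 - sqrt(15)/3 ≈ -0.2910 (local minimum); x = 1 + sqrt(15)/3 ≈ 2.2910 (local maximum)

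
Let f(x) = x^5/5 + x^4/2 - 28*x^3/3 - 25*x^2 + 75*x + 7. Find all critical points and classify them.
f'(x) = x^4 + 2*x^3 - 28*x^2 - 50*x + 75

Solve f'(x) = 0:
  Factor: x^4 + 2*x^3 - 28*x^2 - 50*x + 75 = (x - 5)*(x - 1)*(x + 3)*(x + 5) = 0.
  ⇒ x = -5, -3, 1, 5

f''(x) = 4*x^3 + 6*x^2 - 56*x - 50
Second-derivative test at each critical point:
  f''(-5) = -120 < 0 → local maximum
  f''(-3) = 64 > 0 → local minimum
  f''(1) = -96 < 0 → local maximum
  f''(5) = 320 > 0 → local minimum

Critical points: x = -5 (local maximum); x = -3 (local minimum); x = 1 (local maximum); x = 5 (local minimum)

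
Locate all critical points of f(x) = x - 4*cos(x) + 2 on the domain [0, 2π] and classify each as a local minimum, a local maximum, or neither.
f'(x) = 4*sin(x) + 1

Solve f'(x) = 0 on [0, 2π]:
  f'(x) = 0 ⇔ sin(x) = -1/4, i.e. x = arcsin(-1/4) + 2nπ or x = π − arcsin(-1/4) + 2nπ; keep the solutions lying in [0, 2π].
  ⇒ x = asin(1/4) + pi ≈ 3.3943, -asin(1/4) + 2*pi ≈ 6.0305

f''(x) = 4*cos(x)
Second-derivative test at each critical point:
  f''(3.3943) = -3.8730 < 0 → local maximum
  f''(6.0305) = 3.8730 > 0 → local minimum

Critical points: x = asin(1/4) + pi ≈ 3.3943 (local maximum); x = -asin(1/4) + 2*pi ≈ 6.0305 (local minimum)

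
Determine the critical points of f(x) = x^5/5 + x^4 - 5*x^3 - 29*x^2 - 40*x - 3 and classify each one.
f'(x) = x^4 + 4*x^3 - 15*x^2 - 58*x - 40

Solve f'(x) = 0:
  Factor: x^4 + 4*x^3 - 15*x^2 - 58*x - 40 = (x - 4)*(x + 1)*(x + 2)*(x + 5) = 0.
  ⇒ x = -5, -2, -1, 4

f''(x) = 4*x^3 + 12*x^2 - 30*x - 58
Second-derivative test at each critical point:
  f''(-5) = -108 < 0 → local maximum
  f''(-2) = 18 > 0 → local minimum
  f''(-1) = -20 < 0 → local maximum
  f''(4) = 270 > 0 → local minimum

Critical points: x = -5 (local maximum); x = -2 (local minimum); x = -1 (local maximum); x = 4 (local minimum)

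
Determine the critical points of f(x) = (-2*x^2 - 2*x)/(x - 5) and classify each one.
f'(x) = 2*(-x^2 + 10*x + 5)/(x^2 - 10*x + 25)

Solve f'(x) = 0:
  f'(x) = -2*(x^2 - 10*x - 5)/(x - 5)^2; the denominator is positive wherever f is defined, so f'(x) = 0 ⇔ -2*x^2 + 20*x + 10 = 0.
  Factor: -2*x^2 + 20*x + 10 = -2*(x^2 - 10*x - 5); x^2 - 10*x - 5 = 0 has no rational roots; quadratic formula: x = (10 ± √120)/2.
  ⇒ x = 5 - sqrt(30) ≈ -0.4772, 5 + sqrt(30) ≈ 10.4772

f''(x) = -120/(x^3 - 15*x^2 + 75*x - 125)
Second-derivative test at each critical point:
  f''(-0.4772) = 0.7303 > 0 → local minimum
  f''(10.4772) = -0.7303 < 0 → local maximum

Critical points: x = 5 - sqrt(30) ≈ -0.4772 (local minimum); x = 5 + sqrt(30) ≈ 10.4772 (local maximum)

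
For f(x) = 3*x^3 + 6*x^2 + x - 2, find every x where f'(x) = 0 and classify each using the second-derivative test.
f'(x) = 9*x^2 + 12*x + 1

Solve f'(x) = 0:
  9*x^2 + 12*x + 1 = 0 has no rational roots; quadratic formula: x = (-12 ± √108)/18.
  ⇒ x = -2/3 - sqrt(3)/3 ≈ -1.2440, -2/3 + sqrt(3)/3 ≈ -0.0893

f''(x) = 18*x + 12
Second-derivative test at each critical point:
  f''(-1.2440) = -10.3923 < 0 → local maximum
  f''(-0.0893) = 10.3923 > 0 → local minimum

Critical points: x = -2/3 - sqrt(3)/3 ≈ -1.2440 (local maximum); x = -2/3 + sqrt(3)/3 ≈ -0.0893 (local minimum)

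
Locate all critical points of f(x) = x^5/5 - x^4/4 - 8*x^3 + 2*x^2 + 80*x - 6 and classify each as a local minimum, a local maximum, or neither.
f'(x) = x^4 - x^3 - 24*x^2 + 4*x + 80

Solve f'(x) = 0:
  Factor: x^4 - x^3 - 24*x^2 + 4*x + 80 = (x - 5)*(x - 2)*(x + 2)*(x + 4) = 0.
  ⇒ x = -4, -2, 2, 5

f''(x) = 4*x^3 - 3*x^2 - 48*x + 4
Second-derivative test at each critical point:
  f''(-4) = -108 < 0 → local maximum
  f''(-2) = 56 > 0 → local minimum
  f''(2) = -72 < 0 → local maximum
  f''(5) = 189 > 0 → local minimum

Critical points: x = -4 (local maximum); x = -2 (local minimum); x = 2 (local maximum); x = 5 (local minimum)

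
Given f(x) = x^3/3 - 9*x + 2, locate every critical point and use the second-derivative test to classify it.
f'(x) = x^2 - 9

Solve f'(x) = 0:
  Factor: x^2 - 9 = (x - 3)*(x + 3) = 0.
  ⇒ x = -3, 3

f''(x) = 2*x
Second-derivative test at each critical point:
  f''(-3) = -6 < 0 → local maximum
  f''(3) = 6 > 0 → local minimum

Critical points: x = -3 (local maximum); x = 3 (local minimum)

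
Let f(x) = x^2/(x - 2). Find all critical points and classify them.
f'(x) = x*(x - 4)/(x^2 - 4*x + 4)

Solve f'(x) = 0:
  f'(x) = x*(x - 4)/(x - 2)^2; the denominator is positive wherever f is defined, so f'(x) = 0 ⇔ x^2 - 4*x = 0.
  Factor: x^2 - 4*x = x*(x - 4) = 0.
  ⇒ x = 0, 4

f''(x) = 8/(x^3 - 6*x^2 + 12*x - 8)
Second-derivative test at each critical point:
  f''(0) = -1 < 0 → local maximum
  f''(4) = 1 > 0 → local minimum

Critical points: x = 0 (local maximum); x = 4 (local minimum)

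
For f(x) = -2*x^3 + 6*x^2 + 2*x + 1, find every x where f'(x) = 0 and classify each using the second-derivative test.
f'(x) = -6*x^2 + 12*x + 2

Solve f'(x) = 0:
  Factor: -6*x^2 + 12*x + 2 = -2*(3*x^2 - 6*x - 1); 3*x^2 - 6*x - 1 = 0 has no rational roots; quadratic formula: x = (6 ± √48)/6.
  ⇒ x = 1 - 2*sqrt(3)/3 ≈ -0.1547, 1 + 2*sqrt(3)/3 ≈ 2.1547

f''(x) = 12 - 12*x
Second-derivative test at each critical point:
  f''(-0.1547) = 13.8564 > 0 → local minimum
  f''(2.1547) = -13.8564 < 0 → local maximum

Critical points: x = 1 - 2*sqrt(3)/3 ≈ -0.1547 (local minimum); x = 1 + 2*sqrt(3)/3 ≈ 2.1547 (local maximum)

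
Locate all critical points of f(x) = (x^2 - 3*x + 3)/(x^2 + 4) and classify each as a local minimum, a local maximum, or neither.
f'(x) = (3*x^2 + 2*x - 12)/(x^4 + 8*x^2 + 16)

Solve f'(x) = 0:
  f'(x) = (3*x^2 + 2*x - 12)/(x^2 + 4)^2; the denominator is positive wherever f is defined, so f'(x) = 0 ⇔ 3*x^2 + 2*x - 12 = 0.
  3*x^2 + 2*x - 12 = 0 has no rational roots; quadratic formula: x = (-2 ± √148)/6.
  ⇒ x = -sqrt(37)/3 - 1/3 ≈ -2.3609, -1/3 + sqrt(37)/3 ≈ 1.6943

f''(x) = 2*(-3*x^3 - 3*x^2 + 36*x + 4)/(x^6 + 12*x^4 + 48*x^2 + 64)
Second-derivative test at each critical point:
  f''(-2.3609) = -0.1327 < 0 → local maximum
  f''(1.6943) = 0.2577 > 0 → local minimum

Critical points: x = -sqrt(37)/3 - 1/3 ≈ -2.3609 (local maximum); x = -1/3 + sqrt(37)/3 ≈ 1.6943 (local minimum)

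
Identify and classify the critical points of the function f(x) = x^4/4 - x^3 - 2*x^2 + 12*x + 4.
f'(x) = x^3 - 3*x^2 - 4*x + 12

Solve f'(x) = 0:
  Factor: x^3 - 3*x^2 - 4*x + 12 = (x - 3)*(x - 2)*(x + 2) = 0.
  ⇒ x = -2, 2, 3

f''(x) = 3*x^2 - 6*x - 4
Second-derivative test at each critical point:
  f''(-2) = 20 > 0 → local minimum
  f''(2) = -4 < 0 → local maximum
  f''(3) = 5 > 0 → local minimum

Critical points: x = -2 (local minimum); x = 2 (local maximum); x = 3 (local minimum)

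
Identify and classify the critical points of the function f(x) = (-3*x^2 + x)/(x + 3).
f'(x) = 3*(-x^2 - 6*x + 1)/(x^2 + 6*x + 9)

Solve f'(x) = 0:
  f'(x) = -3*(x^2 + 6*x - 1)/(x + 3)^2; the denominator is positive wherever f is defined, so f'(x) = 0 ⇔ -3*x^2 - 18*x + 3 = 0.
  Factor: -3*x^2 - 18*x + 3 = -3*(x^2 + 6*x - 1); x^2 + 6*x - 1 = 0 has no rational roots; quadratic formula: x = (-6 ± √40)/2.
  ⇒ x = -sqrt(10) - 3 ≈ -6.1623, -3 + sqrt(10) ≈ 0.1623

f''(x) = -60/(x^3 + 9*x^2 + 27*x + 27)
Second-derivative test at each critical point:
  f''(-6.1623) = 1.8974 > 0 → local minimum
  f''(0.1623) = -1.8974 < 0 → local maximum

Critical points: x = -sqrt(10) - 3 ≈ -6.1623 (local minimum); x = -3 + sqrt(10) ≈ 0.1623 (local maximum)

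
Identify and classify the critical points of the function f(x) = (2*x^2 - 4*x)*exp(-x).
f'(x) = 2*(-x^2 + 4*x - 2)*exp(-x)

Solve f'(x) = 0:
  f'(x) = (-2*x^2 + 8*x - 4)·exp(-x) and exp(-x) > 0 for every x, so f'(x) = 0 ⇔ -2*x^2 + 8*x - 4 = 0.
  Factor: -2*x^2 + 8*x - 4 = -2*(x^2 - 4*x + 2); x^2 - 4*x + 2 = 0 has no rational roots; quadratic formula: x = (4 ± √8)/2.
  ⇒ x = 2 - sqrt(2) ≈ 0.5858, sqrt(2) + 2 ≈ 3.4142

f''(x) = 2*(x^2 - 6*x + 6)*exp(-x)
Second-derivative test at each critical point:
  f''(0.5858) = 3.1490 > 0 → local minimum
  f''(3.4142) = -0.1861 < 0 → local maximum

Critical points: x = 2 - sqrt(2) ≈ 0.5858 (local minimum); x = sqrt(2) + 2 ≈ 3.4142 (local maximum)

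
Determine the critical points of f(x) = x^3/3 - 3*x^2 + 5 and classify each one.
f'(x) = x*(x - 6)

Solve f'(x) = 0:
  Factor: x^2 - 6*x = x*(x - 6) = 0.
  ⇒ x = 0, 6

f''(x) = 2*x - 6
Second-derivative test at each critical point:
  f''(0) = -6 < 0 → local maximum
  f''(6) = 6 > 0 → local minimum

Critical points: x = 0 (local maximum); x = 6 (local minimum)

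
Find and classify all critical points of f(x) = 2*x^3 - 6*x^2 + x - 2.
f'(x) = 6*x^2 - 12*x + 1

Solve f'(x) = 0:
  6*x^2 - 12*x + 1 = 0 has no rational roots; quadratic formula: x = (12 ± √120)/12.
  ⇒ x = 1 - sqrt(30)/6 ≈ 0.0871, sqrt(30)/6 + 1 ≈ 1.9129

f''(x) = 12*x - 12
Second-derivative test at each critical point:
  f''(0.0871) = -10.9545 < 0 → local maximum
  f''(1.9129) = 10.9545 > 0 → local minimum

Critical points: x = 1 - sqrt(30)/6 ≈ 0.0871 (local maximum); x = sqrt(30)/6 + 1 ≈ 1.9129 (local minimum)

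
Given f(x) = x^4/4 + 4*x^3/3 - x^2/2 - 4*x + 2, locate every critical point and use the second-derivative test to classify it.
f'(x) = x^3 + 4*x^2 - x - 4

Solve f'(x) = 0:
  Factor: x^3 + 4*x^2 - x - 4 = (x - 1)*(x + 1)*(x + 4) = 0.
  ⇒ x = -4, -1, 1

f''(x) = 3*x^2 + 8*x - 1
Second-derivative test at each critical point:
  f''(-4) = 15 > 0 → local minimum
  f''(-1) = -6 < 0 → local maximum
  f''(1) = 10 > 0 → local minimum

Critical points: x = -4 (local minimum); x = -1 (local maximum); x = 1 (local minimum)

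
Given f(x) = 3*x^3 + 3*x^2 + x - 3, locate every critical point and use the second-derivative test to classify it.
f'(x) = 9*x^2 + 6*x + 1

Solve f'(x) = 0:
  Factor: 9*x^2 + 6*x + 1 = (3*x + 1)^2 = 0.
  ⇒ x = -1/3

f''(x) = 18*x + 6
Second-derivative test at each critical point:
  f''(-1/3) = 0, so the second-derivative test is inconclusive; use the first-derivative test: f'(-7/12) = 0.5625, f'(-1/12) = 0.5625 — f' is positive on both sides (no sign change) → neither a local maximum nor a local minimum

Critical points: x = -1/3 (neither)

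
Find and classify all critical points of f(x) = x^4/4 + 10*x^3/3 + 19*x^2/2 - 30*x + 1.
f'(x) = x^3 + 10*x^2 + 19*x - 30

Solve f'(x) = 0:
  Factor: x^3 + 10*x^2 + 19*x - 30 = (x - 1)*(x + 5)*(x + 6) = 0.
  ⇒ x = -6, -5, 1

f''(x) = 3*x^2 + 20*x + 19
Second-derivative test at each critical point:
  f''(-6) = 7 > 0 → local minimum
  f''(-5) = -6 < 0 → local maximum
  f''(1) = 42 > 0 → local minimum

Critical points: x = -6 (local minimum); x = -5 (local maximum); x = 1 (local minimum)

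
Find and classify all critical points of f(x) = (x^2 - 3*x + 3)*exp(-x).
f'(x) = (-x^2 + 5*x - 6)*exp(-x)

Solve f'(x) = 0:
  f'(x) = (-x^2 + 5*x - 6)·exp(-x) and exp(-x) > 0 for every x, so f'(x) = 0 ⇔ -x^2 + 5*x - 6 = 0.
  Factor: -x^2 + 5*x - 6 = -(x - 3)*(x - 2) = 0.
  ⇒ x = 2, 3

f''(x) = (x^2 - 7*x + 11)*exp(-x)
Second-derivative test at each critical point:
  f''(2) = 0.1353 > 0 → local minimum
  f''(3) = -0.0498 < 0 → local maximum

Critical points: x = 2 (local minimum); x = 3 (local maximum)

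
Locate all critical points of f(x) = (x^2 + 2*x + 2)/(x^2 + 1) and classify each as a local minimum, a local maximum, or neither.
f'(x) = 2*(-x^2 - x + 1)/(x^4 + 2*x^2 + 1)

Solve f'(x) = 0:
  f'(x) = -2*(x^2 + x - 1)/(x^2 + 1)^2; the denominator is positive wherever f is defined, so f'(x) = 0 ⇔ -2*x^2 - 2*x + 2 = 0.
  Factor: -2*x^2 - 2*x + 2 = -2*(x^2 + x - 1); x^2 + x - 1 = 0 has no rational roots; quadratic formula: x = (-1 ± √5)/2.
  ⇒ x = -sqrt(5)/2 - 1/2 ≈ -1.6180, -1/2 + sqrt(5)/2 ≈ 0.6180

f''(x) = 2*(2*x^3 + 3*x^2 - 6*x - 1)/(x^6 + 3*x^4 + 3*x^2 + 1)
Second-derivative test at each critical point:
  f''(-1.6180) = 0.3416 > 0 → local minimum
  f''(0.6180) = -2.3416 < 0 → local maximum

Critical points: x = -sqrt(5)/2 - 1/2 ≈ -1.6180 (local minimum); x = -1/2 + sqrt(5)/2 ≈ 0.6180 (local maximum)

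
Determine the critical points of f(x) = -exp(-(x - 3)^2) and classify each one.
f'(x) = 2*(x - 3)*exp(-(x - 3)^2)

Solve f'(x) = 0:
  f'(x) = (2*x - 6)·exp(-(x - 3)^2) and exp(-(x - 3)^2) > 0 for every x, so f'(x) = 0 ⇔ 2*x - 6 = 0.
  Factor: 2*x - 6 = 2*(x - 3) = 0.
  ⇒ x = 3

f''(x) = 2*(1 - 2*(x - 3)^2)*exp(-(x - 3)^2)
Second-derivative test at each critical point:
  f''(3) = 2 > 0 → local minimum

Critical points: x = 3 (local minimum)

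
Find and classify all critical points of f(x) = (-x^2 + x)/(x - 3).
f'(x) = (-x^2 + 6*x - 3)/(x^2 - 6*x + 9)

Solve f'(x) = 0:
  f'(x) = -(x^2 - 6*x + 3)/(x - 3)^2; the denominator is positive wherever f is defined, so f'(x) = 0 ⇔ -x^2 + 6*x - 3 = 0.
  x^2 - 6*x + 3 = 0 has no rational roots; quadratic formula: x = (6 ± √24)/2.
  ⇒ x = 3 - sqrt(6) ≈ 0.5505, sqrt(6) + 3 ≈ 5.4495

f''(x) = -12/(x^3 - 9*x^2 + 27*x - 27)
Second-derivative test at each critical point:
  f''(0.5505) = 0.8165 > 0 → local minimum
  f''(5.4495) = -0.8165 < 0 → local maximum

Critical points: x = 3 - sqrt(6) ≈ 0.5505 (local minimum); x = sqrt(6) + 3 ≈ 5.4495 (local maximum)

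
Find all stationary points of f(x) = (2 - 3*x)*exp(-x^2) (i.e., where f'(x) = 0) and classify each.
f'(x) = (2*x*(3*x - 2) - 3)*exp(-x^2)

Solve f'(x) = 0:
  f'(x) = (6*x^2 - 4*x - 3)·exp(-x^2) and exp(-x^2) > 0 for every x, so f'(x) = 0 ⇔ 6*x^2 - 4*x - 3 = 0.
  6*x^2 - 4*x - 3 = 0 has no rational roots; quadratic formula: x = (4 ± √88)/12.
  ⇒ x = 1/3 - sqrt(22)/6 ≈ -0.4484, 1/3 + sqrt(22)/6 ≈ 1.1151

f''(x) = 2*(2*x^2*(2 - 3*x) + 9*x - 2)*exp(-x^2)
Second-derivative test at each critical point:
  f''(-0.4484) = -7.6722 < 0 → local maximum
  f''(1.1151) = 2.7055 > 0 → local minimum

Critical points: x = 1/3 - sqrt(22)/6 ≈ -0.4484 (local maximum); x = 1/3 + sqrt(22)/6 ≈ 1.1151 (local minimum)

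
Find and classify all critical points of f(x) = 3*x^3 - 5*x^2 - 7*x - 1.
f'(x) = 9*x^2 - 10*x - 7

Solve f'(x) = 0:
  9*x^2 - 10*x - 7 = 0 has no rational roots; quadratic formula: x = (10 ± √352)/18.
  ⇒ x = 5/9 - 2*sqrt(22)/9 ≈ -0.4868, 5/9 + 2*sqrt(22)/9 ≈ 1.5979

f''(x) = 18*x - 10
Second-derivative test at each critical point:
  f''(-0.4868) = -18.7617 < 0 → local maximum
  f''(1.5979) = 18.7617 > 0 → local minimum

Critical points: x = 5/9 - 2*sqrt(22)/9 ≈ -0.4868 (local maximum); x = 5/9 + 2*sqrt(22)/9 ≈ 1.5979 (local minimum)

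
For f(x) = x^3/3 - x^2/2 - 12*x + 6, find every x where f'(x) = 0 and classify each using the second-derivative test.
f'(x) = x^2 - x - 12

Solve f'(x) = 0:
  Factor: x^2 - x - 12 = (x - 4)*(x + 3) = 0.
  ⇒ x = -3, 4

f''(x) = 2*x - 1
Second-derivative test at each critical point:
  f''(-3) = -7 < 0 → local maximum
  f''(4) = 7 > 0 → local minimum

Critical points: x = -3 (local maximum); x = 4 (local minimum)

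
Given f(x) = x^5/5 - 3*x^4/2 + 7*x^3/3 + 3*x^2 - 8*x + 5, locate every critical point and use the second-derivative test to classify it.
f'(x) = x^4 - 6*x^3 + 7*x^2 + 6*x - 8

Solve f'(x) = 0:
  Factor: x^4 - 6*x^3 + 7*x^2 + 6*x - 8 = (x - 4)*(x - 2)*(x - 1)*(x + 1) = 0.
  ⇒ x = -1, 1, 2, 4

f''(x) = 4*x^3 - 18*x^2 + 14*x + 6
Second-derivative test at each critical point:
  f''(-1) = -30 < 0 → local maximum
  f''(1) = 6 > 0 → local minimum
  f''(2) = -6 < 0 → local maximum
  f''(4) = 30 > 0 → local minimum

Critical points: x = -1 (local maximum); x = 1 (local minimum); x = 2 (local maximum); x = 4 (local minimum)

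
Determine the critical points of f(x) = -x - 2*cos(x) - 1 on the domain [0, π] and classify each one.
f'(x) = 2*sin(x) - 1

Solve f'(x) = 0 on [0, π]:
  f'(x) = 0 ⇔ sin(x) = 1/2, i.e. x = arcsin(1/2) + 2nπ or x = π − arcsin(1/2) + 2nπ; keep the solutions lying in [0, π].
  ⇒ x = pi/6 ≈ 0.5236, 5*pi/6 ≈ 2.6180

f''(x) = 2*cos(x)
Second-derivative test at each critical point:
  f''(0.5236) = 1.7321 > 0 → local minimum
  f''(2.6180) = -1.7321 < 0 → local maximum

Critical points: x = pi/6 ≈ 0.5236 (local minimum); x = 5*pi/6 ≈ 2.6180 (local maximum)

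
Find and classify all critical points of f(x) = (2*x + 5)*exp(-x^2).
f'(x) = 2*(-x*(2*x + 5) + 1)*exp(-x^2)

Solve f'(x) = 0:
  f'(x) = (-4*x^2 - 10*x + 2)·exp(-x^2) and exp(-x^2) > 0 for every x, so f'(x) = 0 ⇔ -4*x^2 - 10*x + 2 = 0.
  Factor: -4*x^2 - 10*x + 2 = -2*(2*x^2 + 5*x - 1); 2*x^2 + 5*x - 1 = 0 has no rational roots; quadratic formula: x = (-5 ± √33)/4.
  ⇒ x = -sqrt(33)/4 - 5/4 ≈ -2.6861, -5/4 + sqrt(33)/4 ≈ 0.1861

f''(x) = 2*(2*x^2*(2*x + 5) - 6*x - 5)*exp(-x^2)
Second-derivative test at each critical point:
  f''(-2.6861) = 0.0084 > 0 → local minimum
  f''(0.1861) = -11.0979 < 0 → local maximum

Critical points: x = -sqrt(33)/4 - 5/4 ≈ -2.6861 (local minimum); x = -5/4 + sqrt(33)/4 ≈ 0.1861 (local maximum)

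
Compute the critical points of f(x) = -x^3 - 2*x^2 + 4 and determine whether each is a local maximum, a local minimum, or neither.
f'(x) = x*(-3*x - 4)

Solve f'(x) = 0:
  Factor: -3*x^2 - 4*x = -x*(3*x + 4) = 0.
  ⇒ x = -4/3, 0

f''(x) = -6*x - 4
Second-derivative test at each critical point:
  f''(-4/3) = 4 > 0 → local minimum
  f''(0) = -4 < 0 → local maximum

Critical points: x = -4/3 (local minimum); x = 0 (local maximum)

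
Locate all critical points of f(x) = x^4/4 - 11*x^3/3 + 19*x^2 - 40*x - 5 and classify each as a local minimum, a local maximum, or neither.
f'(x) = x^3 - 11*x^2 + 38*x - 40

Solve f'(x) = 0:
  Factor: x^3 - 11*x^2 + 38*x - 40 = (x - 5)*(x - 4)*(x - 2) = 0.
  ⇒ x = 2, 4, 5

f''(x) = 3*x^2 - 22*x + 38
Second-derivative test at each critical point:
  f''(2) = 6 > 0 → local minimum
  f''(4) = -2 < 0 → local maximum
  f''(5) = 3 > 0 → local minimum

Critical points: x = 2 (local minimum); x = 4 (local maximum); x = 5 (local minimum)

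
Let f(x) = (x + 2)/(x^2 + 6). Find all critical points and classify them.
f'(x) = (x^2 - 2*x*(x + 2) + 6)/(x^2 + 6)^2

Solve f'(x) = 0:
  f'(x) = -(x^2 + 4*x - 6)/(x^2 + 6)^2; the denominator is positive wherever f is defined, so f'(x) = 0 ⇔ -x^2 - 4*x + 6 = 0.
  x^2 + 4*x - 6 = 0 has no rational roots; quadratic formula: x = (-4 ± √40)/2.
  ⇒ x = -sqrt(10) - 2 ≈ -5.1623, -2 + sqrt(10) ≈ 1.1623

f''(x) = 2*(4*x^2*(x + 2) - (3*x + 2)*(x^2 + 6))/(x^2 + 6)^3
Second-derivative test at each critical point:
  f''(-5.1623) = 0.0059 > 0 → local minimum
  f''(1.1623) = -0.1170 < 0 → local maximum

Critical points: x = -sqrt(10) - 2 ≈ -5.1623 (local minimum); x = -2 + sqrt(10) ≈ 1.1623 (local maximum)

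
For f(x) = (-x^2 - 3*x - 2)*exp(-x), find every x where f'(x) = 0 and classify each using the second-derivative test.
f'(x) = (x^2 + x - 1)*exp(-x)

Solve f'(x) = 0:
  f'(x) = (x^2 + x - 1)·exp(-x) and exp(-x) > 0 for every x, so f'(x) = 0 ⇔ x^2 + x - 1 = 0.
  x^2 + x - 1 = 0 has no rational roots; quadratic formula: x = (-1 ± √5)/2.
  ⇒ x = -sqrt(5)/2 - 1/2 ≈ -1.6180, -1/2 + sqrt(5)/2 ≈ 0.6180

f''(x) = (-x^2 + x + 2)*exp(-x)
Second-derivative test at each critical point:
  f''(-1.6180) = -11.2769 < 0 → local maximum
  f''(0.6180) = 1.2052 > 0 → local minimum

Critical points: x = -sqrt(5)/2 - 1/2 ≈ -1.6180 (local maximum); x = -1/2 + sqrt(5)/2 ≈ 0.6180 (local minimum)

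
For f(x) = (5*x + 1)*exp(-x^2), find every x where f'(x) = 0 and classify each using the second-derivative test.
f'(x) = (-2*x*(5*x + 1) + 5)*exp(-x^2)

Solve f'(x) = 0:
  f'(x) = (-10*x^2 - 2*x + 5)·exp(-x^2) and exp(-x^2) > 0 for every x, so f'(x) = 0 ⇔ -10*x^2 - 2*x + 5 = 0.
  10*x^2 + 2*x - 5 = 0 has no rational roots; quadratic formula: x = (-2 ± √204)/20.
  ⇒ x = -sqrt(51)/10 - 1/10 ≈ -0.8141, -1/10 + sqrt(51)/10 ≈ 0.6141

f''(x) = 2*(2*x^2*(5*x + 1) - 15*x - 1)*exp(-x^2)
Second-derivative test at each critical point:
  f''(-0.8141) = 7.3613 > 0 → local minimum
  f''(0.6141) = -9.7952 < 0 → local maximum

Critical points: x = -sqrt(51)/10 - 1/10 ≈ -0.8141 (local minimum); x = -1/10 + sqrt(51)/10 ≈ 0.6141 (local maximum)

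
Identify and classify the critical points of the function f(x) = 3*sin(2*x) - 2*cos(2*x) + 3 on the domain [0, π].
f'(x) = 4*sin(2*x) + 6*cos(2*x)

Solve f'(x) = 0 on [0, π]:
  f'(x) = 0 ⇔ 3*cos(2*x) = -2*sin(2*x) ⇔ tan(2*x) = -3/2, i.e. 2*x = arctan(-3/2) + nπ; keep the solutions lying in [0, π].
  ⇒ x = -atan(3/2)/2 + pi/2 ≈ 1.0794, pi - atan(3/2)/2 ≈ 2.6502

f''(x) = -12*sin(2*x) + 8*cos(2*x)
Second-derivative test at each critical point:
  f''(1.0794) = -14.4222 < 0 → local maximum
  f''(2.6502) = 14.4222 > 0 → local minimum

Critical points: x = -atan(3/2)/2 + pi/2 ≈ 1.0794 (local maximum); x = pi - atan(3/2)/2 ≈ 2.6502 (local minimum)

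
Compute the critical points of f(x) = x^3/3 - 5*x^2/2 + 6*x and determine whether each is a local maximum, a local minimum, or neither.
f'(x) = x^2 - 5*x + 6

Solve f'(x) = 0:
  Factor: x^2 - 5*x + 6 = (x - 3)*(x - 2) = 0.
  ⇒ x = 2, 3

f''(x) = 2*x - 5
Second-derivative test at each critical point:
  f''(2) = -1 < 0 → local maximum
  f''(3) = 1 > 0 → local minimum

Critical points: x = 2 (local maximum); x = 3 (local minimum)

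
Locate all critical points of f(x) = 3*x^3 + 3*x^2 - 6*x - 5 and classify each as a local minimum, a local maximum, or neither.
f'(x) = 9*x^2 + 6*x - 6

Solve f'(x) = 0:
  Factor: 9*x^2 + 6*x - 6 = 3*(3*x^2 + 2*x - 2); 3*x^2 + 2*x - 2 = 0 has no rational roots; quadratic formula: x = (-2 ± √28)/6.
  ⇒ x = -sqrt(7)/3 - 1/3 ≈ -1.2153, -1/3 + sqrt(7)/3 ≈ 0.5486

f''(x) = 18*x + 6
Second-derivative test at each critical point:
  f''(-1.2153) = -15.8745 < 0 → local maximum
  f''(0.5486) = 15.8745 > 0 → local minimum

Critical points: x = -sqrt(7)/3 - 1/3 ≈ -1.2153 (local maximum); x = -1/3 + sqrt(7)/3 ≈ 0.5486 (local minimum)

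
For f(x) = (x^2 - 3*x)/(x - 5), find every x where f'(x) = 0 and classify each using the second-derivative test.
f'(x) = (x^2 - 10*x + 15)/(x^2 - 10*x + 25)

Solve f'(x) = 0:
  f'(x) = (x^2 - 10*x + 15)/(x - 5)^2; the denominator is positive wherever f is defined, so f'(x) = 0 ⇔ x^2 - 10*x + 15 = 0.
  x^2 - 10*x + 15 = 0 has no rational roots; quadratic formula: x = (10 ± √40)/2.
  ⇒ x = 5 - sqrt(10) ≈ 1.8377, sqrt(10) + 5 ≈ 8.1623

f''(x) = 20/(x^3 - 15*x^2 + 75*x - 125)
Second-derivative test at each critical point:
  f''(1.8377) = -0.6325 < 0 → local maximum
  f''(8.1623) = 0.6325 > 0 → local minimum

Critical points: x = 5 - sqrt(10) ≈ 1.8377 (local maximum); x = sqrt(10) + 5 ≈ 8.1623 (local minimum)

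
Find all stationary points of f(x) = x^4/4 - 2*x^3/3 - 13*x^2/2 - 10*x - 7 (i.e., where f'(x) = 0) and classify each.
f'(x) = x^3 - 2*x^2 - 13*x - 10

Solve f'(x) = 0:
  Factor: x^3 - 2*x^2 - 13*x - 10 = (x - 5)*(x + 1)*(x + 2) = 0.
  ⇒ x = -2, -1, 5

f''(x) = 3*x^2 - 4*x - 13
Second-derivative test at each critical point:
  f''(-2) = 7 > 0 → local minimum
  f''(-1) = -6 < 0 → local maximum
  f''(5) = 42 > 0 → local minimum

Critical points: x = -2 (local minimum); x = -1 (local maximum); x = 5 (local minimum)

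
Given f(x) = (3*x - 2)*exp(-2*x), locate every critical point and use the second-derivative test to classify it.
f'(x) = (7 - 6*x)*exp(-2*x)

Solve f'(x) = 0:
  f'(x) = (7 - 6*x)·exp(-2*x) and exp(-2*x) > 0 for every x, so f'(x) = 0 ⇔ 7 - 6*x = 0.
  7 - 6*x = 0.
  ⇒ x = 7/6

f''(x) = 4*(3*x - 5)*exp(-2*x)
Second-derivative test at each critical point:
  f''(7/6) = -0.5818 < 0 → local maximum

Critical points: x = 7/6 (local maximum)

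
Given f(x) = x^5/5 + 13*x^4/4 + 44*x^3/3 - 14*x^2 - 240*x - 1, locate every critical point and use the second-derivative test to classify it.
f'(x) = x^4 + 13*x^3 + 44*x^2 - 28*x - 240

Solve f'(x) = 0:
  Factor: x^4 + 13*x^3 + 44*x^2 - 28*x - 240 = (x - 2)*(x + 4)*(x + 5)*(x + 6) = 0.
  ⇒ x = -6, -5, -4, 2

f''(x) = 4*x^3 + 39*x^2 + 88*x - 28
Second-derivative test at each critical point:
  f''(-6) = -16 < 0 → local maximum
  f''(-5) = 7 > 0 → local minimum
  f''(-4) = -12 < 0 → local maximum
  f''(2) = 336 > 0 → local minimum

Critical points: x = -6 (local maximum); x = -5 (local minimum); x = -4 (local maximum); x = 2 (local minimum)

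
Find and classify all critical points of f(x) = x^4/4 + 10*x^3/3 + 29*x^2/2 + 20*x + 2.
f'(x) = x^3 + 10*x^2 + 29*x + 20

Solve f'(x) = 0:
  Factor: x^3 + 10*x^2 + 29*x + 20 = (x + 1)*(x + 4)*(x + 5) = 0.
  ⇒ x = -5, -4, -1

f''(x) = 3*x^2 + 20*x + 29
Second-derivative test at each critical point:
  f''(-5) = 4 > 0 → local minimum
  f''(-4) = -3 < 0 → local maximum
  f''(-1) = 12 > 0 → local minimum

Critical points: x = -5 (local minimum); x = -4 (local maximum); x = -1 (local minimum)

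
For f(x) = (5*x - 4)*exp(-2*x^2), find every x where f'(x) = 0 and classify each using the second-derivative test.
f'(x) = (-4*x*(5*x - 4) + 5)*exp(-2*x^2)

Solve f'(x) = 0:
  f'(x) = (-20*x^2 + 16*x + 5)·exp(-2*x^2) and exp(-2*x^2) > 0 for every x, so f'(x) = 0 ⇔ -20*x^2 + 16*x + 5 = 0.
  20*x^2 - 16*x - 5 = 0 has no rational roots; quadratic formula: x = (16 ± √656)/40.
  ⇒ x = 2/5 - sqrt(41)/10 ≈ -0.2403, 2/5 + sqrt(41)/10 ≈ 1.0403

f''(x) = 4*(4*x^2*(5*x - 4) - 15*x + 4)*exp(-2*x^2)
Second-derivative test at each critical point:
  f''(-0.2403) = 22.8187 > 0 → local minimum
  f''(1.0403) = -2.9405 < 0 → local maximum

Critical points: x = 2/5 - sqrt(41)/10 ≈ -0.2403 (local minimum); x = 2/5 + sqrt(41)/10 ≈ 1.0403 (local maximum)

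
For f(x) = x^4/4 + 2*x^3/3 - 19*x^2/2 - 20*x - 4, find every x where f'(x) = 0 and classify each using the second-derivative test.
f'(x) = x^3 + 2*x^2 - 19*x - 20

Solve f'(x) = 0:
  Factor: x^3 + 2*x^2 - 19*x - 20 = (x - 4)*(x + 1)*(x + 5) = 0.
  ⇒ x = -5, -1, 4

f''(x) = 3*x^2 + 4*x - 19
Second-derivative test at each critical point:
  f''(-5) = 36 > 0 → local minimum
  f''(-1) = -20 < 0 → local maximum
  f''(4) = 45 > 0 → local minimum

Critical points: x = -5 (local minimum); x = -1 (local maximum); x = 4 (local minimum)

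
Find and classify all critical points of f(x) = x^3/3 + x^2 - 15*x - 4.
f'(x) = x^2 + 2*x - 15

Solve f'(x) = 0:
  Factor: x^2 + 2*x - 15 = (x - 3)*(x + 5) = 0.
  ⇒ x = -5, 3

f''(x) = 2*x + 2
Second-derivative test at each critical point:
  f''(-5) = -8 < 0 → local maximum
  f''(3) = 8 > 0 → local minimum

Critical points: x = -5 (local maximum); x = 3 (local minimum)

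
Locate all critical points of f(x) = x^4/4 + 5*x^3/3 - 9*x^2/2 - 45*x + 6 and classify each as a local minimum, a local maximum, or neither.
f'(x) = x^3 + 5*x^2 - 9*x - 45

Solve f'(x) = 0:
  Factor: x^3 + 5*x^2 - 9*x - 45 = (x - 3)*(x + 3)*(x + 5) = 0.
  ⇒ x = -5, -3, 3

f''(x) = 3*x^2 + 10*x - 9
Second-derivative test at each critical point:
  f''(-5) = 16 > 0 → local minimum
  f''(-3) = -12 < 0 → local maximum
  f''(3) = 48 > 0 → local minimum

Critical points: x = -5 (local minimum); x = -3 (local maximum); x = 3 (local minimum)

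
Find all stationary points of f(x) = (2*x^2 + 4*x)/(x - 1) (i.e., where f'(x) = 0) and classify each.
f'(x) = 2*(x^2 - 2*x - 2)/(x^2 - 2*x + 1)

Solve f'(x) = 0:
  f'(x) = 2*(x^2 - 2*x - 2)/(x - 1)^2; the denominator is positive wherever f is defined, so f'(x) = 0 ⇔ 2*x^2 - 4*x - 4 = 0.
  Factor: 2*x^2 - 4*x - 4 = 2*(x^2 - 2*x - 2); x^2 - 2*x - 2 = 0 has no rational roots; quadratic formula: x = (2 ± √12)/2.
  ⇒ x = 1 - sqrt(3) ≈ -0.7321, 1 + sqrt(3) ≈ 2.7321

f''(x) = 12/(x^3 - 3*x^2 + 3*x - 1)
Second-derivative test at each critical point:
  f''(-0.7321) = -2.3094 < 0 → local maximum
  f''(2.7321) = 2.3094 > 0 → local minimum

Critical points: x = 1 - sqrt(3) ≈ -0.7321 (local maximum); x = 1 + sqrt(3) ≈ 2.7321 (local minimum)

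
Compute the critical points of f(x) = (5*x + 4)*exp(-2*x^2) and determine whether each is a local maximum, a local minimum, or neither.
f'(x) = (-4*x*(5*x + 4) + 5)*exp(-2*x^2)

Solve f'(x) = 0:
  f'(x) = (-20*x^2 - 16*x + 5)·exp(-2*x^2) and exp(-2*x^2) > 0 for every x, so f'(x) = 0 ⇔ -20*x^2 - 16*x + 5 = 0.
  20*x^2 + 16*x - 5 = 0 has no rational roots; quadratic formula: x = (-16 ± √656)/40.
  ⇒ x = -sqrt(41)/10 - 2/5 ≈ -1.0403, -2/5 + sqrt(41)/10 ≈ 0.2403

f''(x) = 4*(4*x^2*(5*x + 4) - 15*x - 4)*exp(-2*x^2)
Second-derivative test at each critical point:
  f''(-1.0403) = 2.9405 > 0 → local minimum
  f''(0.2403) = -22.8187 < 0 → local maximum

Critical points: x = -sqrt(41)/10 - 2/5 ≈ -1.0403 (local minimum); x = -2/5 + sqrt(41)/10 ≈ 0.2403 (local maximum)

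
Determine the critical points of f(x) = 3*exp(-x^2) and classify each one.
f'(x) = -6*x*exp(-x^2)

Solve f'(x) = 0:
  f'(x) = (-6*x)·exp(-x^2) and exp(-x^2) > 0 for every x, so f'(x) = 0 ⇔ -6*x = 0.
  -6*x = 0.
  ⇒ x = 0

f''(x) = 6*(2*x^2 - 1)*exp(-x^2)
Second-derivative test at each critical point:
  f''(0) = -6 < 0 → local maximum

Critical points: x = 0 (local maximum)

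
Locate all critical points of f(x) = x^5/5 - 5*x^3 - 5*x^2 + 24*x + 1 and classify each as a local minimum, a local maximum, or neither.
f'(x) = x^4 - 15*x^2 - 10*x + 24

Solve f'(x) = 0:
  Factor: x^4 - 15*x^2 - 10*x + 24 = (x - 4)*(x - 1)*(x + 2)*(x + 3) = 0.
  ⇒ x = -3, -2, 1, 4

f''(x) = 4*x^3 - 30*x - 10
Second-derivative test at each critical point:
  f''(-3) = -28 < 0 → local maximum
  f''(-2) = 18 > 0 → local minimum
  f''(1) = -36 < 0 → local maximum
  f''(4) = 126 > 0 → local minimum

Critical points: x = -3 (local maximum); x = -2 (local minimum); x = 1 (local maximum); x = 4 (local minimum)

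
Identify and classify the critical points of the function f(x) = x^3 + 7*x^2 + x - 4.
f'(x) = 3*x^2 + 14*x + 1

Solve f'(x) = 0:
  3*x^2 + 14*x + 1 = 0 has no rational roots; quadratic formula: x = (-14 ± √184)/6.
  ⇒ x = -7/3 - sqrt(46)/3 ≈ -4.5941, -7/3 + sqrt(46)/3 ≈ -0.0726

f''(x) = 6*x + 14
Second-derivative test at each critical point:
  f''(-4.5941) = -13.5647 < 0 → local maximum
  f''(-0.0726) = 13.5647 > 0 → local minimum

Critical points: x = -7/3 - sqrt(46)/3 ≈ -4.5941 (local maximum); x = -7/3 + sqrt(46)/3 ≈ -0.0726 (local minimum)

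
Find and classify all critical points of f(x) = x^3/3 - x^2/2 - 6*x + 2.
f'(x) = x^2 - x - 6

Solve f'(x) = 0:
  Factor: x^2 - x - 6 = (x - 3)*(x + 2) = 0.
  ⇒ x = -2, 3

f''(x) = 2*x - 1
Second-derivative test at each critical point:
  f''(-2) = -5 < 0 → local maximum
  f''(3) = 5 > 0 → local minimum

Critical points: x = -2 (local maximum); x = 3 (local minimum)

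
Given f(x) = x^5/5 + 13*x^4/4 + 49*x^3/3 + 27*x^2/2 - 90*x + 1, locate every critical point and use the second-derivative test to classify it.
f'(x) = x^4 + 13*x^3 + 49*x^2 + 27*x - 90

Solve f'(x) = 0:
  Factor: x^4 + 13*x^3 + 49*x^2 + 27*x - 90 = (x - 1)*(x + 3)*(x + 5)*(x + 6) = 0.
  ⇒ x = -6, -5, -3, 1

f''(x) = 4*x^3 + 39*x^2 + 98*x + 27
Second-derivative test at each critical point:
  f''(-6) = -21 < 0 → local maximum
  f''(-5) = 12 > 0 → local minimum
  f''(-3) = -24 < 0 → local maximum
  f''(1) = 168 > 0 → local minimum

Critical points: x = -6 (local maximum); x = -5 (local minimum); x = -3 (local maximum); x = 1 (local minimum)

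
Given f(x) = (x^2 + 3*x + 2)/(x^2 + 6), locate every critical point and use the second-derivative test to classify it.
f'(x) = (-3*x^2 + 8*x + 18)/(x^4 + 12*x^2 + 36)

Solve f'(x) = 0:
  f'(x) = -(3*x^2 - 8*x - 18)/(x^2 + 6)^2; the denominator is positive wherever f is defined, so f'(x) = 0 ⇔ -3*x^2 + 8*x + 18 = 0.
  3*x^2 - 8*x - 18 = 0 has no rational roots; quadratic formula: x = (8 ± √280)/6.
  ⇒ x = 4/3 - sqrt(70)/3 ≈ -1.4555, 4/3 + sqrt(70)/3 ≈ 4.1222

f''(x) = 6*(x^3 - 4*x^2 - 18*x + 8)/(x^6 + 18*x^4 + 108*x^2 + 216)
Second-derivative test at each critical point:
  f''(-1.4555) = 0.2539 > 0 → local minimum
  f''(4.1222) = -0.0317 < 0 → local maximum

Critical points: x = 4/3 - sqrt(70)/3 ≈ -1.4555 (local minimum); x = 4/3 + sqrt(70)/3 ≈ 4.1222 (local maximum)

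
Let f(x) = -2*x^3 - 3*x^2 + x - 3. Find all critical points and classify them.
f'(x) = -6*x^2 - 6*x + 1

Solve f'(x) = 0:
  6*x^2 + 6*x - 1 = 0 has no rational roots; quadratic formula: x = (-6 ± √60)/12.
  ⇒ x = -sqrt(15)/6 - 1/2 ≈ -1.1455, -1/2 + sqrt(15)/6 ≈ 0.1455

f''(x) = -12*x - 6
Second-derivative test at each critical point:
  f''(-1.1455) = 7.7460 > 0 → local minimum
  f''(0.1455) = -7.7460 < 0 → local maximum

Critical points: x = -sqrt(15)/6 - 1/2 ≈ -1.1455 (local minimum); x = -1/2 + sqrt(15)/6 ≈ 0.1455 (local maximum)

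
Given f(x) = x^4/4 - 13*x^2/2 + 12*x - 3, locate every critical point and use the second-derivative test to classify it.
f'(x) = x^3 - 13*x + 12

Solve f'(x) = 0:
  Factor: x^3 - 13*x + 12 = (x - 3)*(x - 1)*(x + 4) = 0.
  ⇒ x = -4, 1, 3

f''(x) = 3*x^2 - 13
Second-derivative test at each critical point:
  f''(-4) = 35 > 0 → local minimum
  f''(1) = -10 < 0 → local maximum
  f''(3) = 14 > 0 → local minimum

Critical points: x = -4 (local minimum); x = 1 (local maximum); x = 3 (local minimum)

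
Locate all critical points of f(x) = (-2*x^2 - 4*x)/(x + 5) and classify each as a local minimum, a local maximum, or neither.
f'(x) = 2*(-x^2 - 10*x - 10)/(x^2 + 10*x + 25)

Solve f'(x) = 0:
  f'(x) = -2*(x^2 + 10*x + 10)/(x + 5)^2; the denominator is positive wherever f is defined, so f'(x) = 0 ⇔ -2*x^2 - 20*x - 20 = 0.
  Factor: -2*x^2 - 20*x - 20 = -2*(x^2 + 10*x + 10); x^2 + 10*x + 10 = 0 has no rational roots; quadratic formula: x = (-10 ± √60)/2.
  ⇒ x = -5 - sqrt(15) ≈ -8.8730, -5 + sqrt(15) ≈ -1.1270

f''(x) = -60/(x^3 + 15*x^2 + 75*x + 125)
Second-derivative test at each critical point:
  f''(-8.8730) = 1.0328 > 0 → local minimum
  f''(-1.1270) = -1.0328 < 0 → local maximum

Critical points: x = -5 - sqrt(15) ≈ -8.8730 (local minimum); x = -5 + sqrt(15) ≈ -1.1270 (local maximum)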